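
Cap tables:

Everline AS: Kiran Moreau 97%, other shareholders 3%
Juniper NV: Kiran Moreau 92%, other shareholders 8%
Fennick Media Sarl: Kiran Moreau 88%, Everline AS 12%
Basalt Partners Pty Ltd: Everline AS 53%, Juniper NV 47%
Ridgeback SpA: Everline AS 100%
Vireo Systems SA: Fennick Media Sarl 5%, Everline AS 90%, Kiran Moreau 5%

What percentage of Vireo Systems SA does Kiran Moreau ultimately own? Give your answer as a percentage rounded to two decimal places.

Kiran reaches Vireo along 4 paths.
Via Fennick: 88% × 5% = 4.4%.
Via Everline → Fennick: 97% × 12% × 5% = 0.582%.
Via Everline: 97% × 90% = 87.3%.
Direct stake: 5% = 5%.
Total: 4.4% + 0.582% + 87.3% + 5% = 97.282%.
Rounded: 97.28%.

97.28%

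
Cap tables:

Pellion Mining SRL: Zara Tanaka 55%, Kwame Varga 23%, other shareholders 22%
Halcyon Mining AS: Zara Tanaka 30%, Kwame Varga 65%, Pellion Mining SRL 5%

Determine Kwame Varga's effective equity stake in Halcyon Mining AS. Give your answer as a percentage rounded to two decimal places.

66.15%

Kwame reaches Halcyon along 2 paths.
Direct stake: 65% = 65%.
Via Pellion: 23% × 5% = 1.15%.
Total: 65% + 1.15% = 66.15%.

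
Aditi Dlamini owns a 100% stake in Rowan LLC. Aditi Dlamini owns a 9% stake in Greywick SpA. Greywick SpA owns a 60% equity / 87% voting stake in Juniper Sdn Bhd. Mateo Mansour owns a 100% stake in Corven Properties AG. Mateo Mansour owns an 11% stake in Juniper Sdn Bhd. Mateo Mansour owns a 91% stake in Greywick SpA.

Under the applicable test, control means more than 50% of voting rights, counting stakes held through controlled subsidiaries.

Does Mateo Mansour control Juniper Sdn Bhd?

Yes

Mateo holds 91% of Greywick, so Mateo controls Greywick.
Greywick and Mateo together hold 87% + 11% = 98% of Juniper, so Mateo controls Juniper.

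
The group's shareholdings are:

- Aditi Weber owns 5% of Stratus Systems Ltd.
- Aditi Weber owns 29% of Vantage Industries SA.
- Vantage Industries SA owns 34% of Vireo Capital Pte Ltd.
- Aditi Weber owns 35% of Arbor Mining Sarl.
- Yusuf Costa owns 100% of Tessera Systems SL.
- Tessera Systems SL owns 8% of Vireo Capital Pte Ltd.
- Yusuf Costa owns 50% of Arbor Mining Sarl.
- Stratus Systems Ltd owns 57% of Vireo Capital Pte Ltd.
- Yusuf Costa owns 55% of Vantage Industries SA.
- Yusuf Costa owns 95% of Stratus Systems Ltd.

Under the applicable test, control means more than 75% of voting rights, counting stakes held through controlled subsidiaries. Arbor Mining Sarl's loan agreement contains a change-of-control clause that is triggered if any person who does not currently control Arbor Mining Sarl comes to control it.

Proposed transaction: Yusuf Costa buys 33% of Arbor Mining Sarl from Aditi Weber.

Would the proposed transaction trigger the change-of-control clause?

Yes

The purchase adds only to Yusuf's holdings (Aditi's stake shrinks), so Yusuf is the only person who could newly come to control Arbor.
Yusuf holds 100% of Tessera, so Yusuf controls Tessera.
Yusuf holds 95% of Stratus, so Yusuf controls Stratus.
In Arbor, Yusuf's side holds only 50%, not > 75%.
So before the transaction, Yusuf does not control Arbor.
After the purchase, Yusuf's direct stake in Arbor rises to 50% + 33% = 83%, and Aditi's stake falls to 2%.
Yusuf holds 83% of Arbor, so Yusuf controls Arbor.
Yusuf did not control Arbor before and does after, so the clause is triggered.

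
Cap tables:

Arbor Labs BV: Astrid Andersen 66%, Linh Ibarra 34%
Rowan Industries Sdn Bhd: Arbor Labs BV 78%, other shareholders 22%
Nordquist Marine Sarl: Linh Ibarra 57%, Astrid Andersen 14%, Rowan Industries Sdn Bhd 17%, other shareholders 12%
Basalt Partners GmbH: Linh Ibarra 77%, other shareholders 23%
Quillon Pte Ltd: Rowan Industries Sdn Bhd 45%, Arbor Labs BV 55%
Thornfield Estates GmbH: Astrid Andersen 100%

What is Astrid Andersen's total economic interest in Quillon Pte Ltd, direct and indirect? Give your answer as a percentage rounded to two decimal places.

Astrid reaches Quillon along 2 paths.
Via Arbor → Rowan: 66% × 78% × 45% = 23.166%.
Via Arbor: 66% × 55% = 36.3%.
Total: 23.166% + 36.3% = 59.466%.
Rounded: 59.47%.

59.47%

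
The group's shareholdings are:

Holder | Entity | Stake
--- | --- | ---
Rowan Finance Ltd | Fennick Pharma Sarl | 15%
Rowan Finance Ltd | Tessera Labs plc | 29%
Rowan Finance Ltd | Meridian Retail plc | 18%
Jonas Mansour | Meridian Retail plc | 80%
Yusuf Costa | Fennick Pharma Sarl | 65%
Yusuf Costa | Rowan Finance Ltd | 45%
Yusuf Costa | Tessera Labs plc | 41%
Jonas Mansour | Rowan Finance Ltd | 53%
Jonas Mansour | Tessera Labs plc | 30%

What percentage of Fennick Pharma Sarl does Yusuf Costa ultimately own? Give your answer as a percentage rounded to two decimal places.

71.75%

Yusuf reaches Fennick along 2 paths.
Via Rowan: 45% × 15% = 6.75%.
Direct stake: 65% = 65%.
Total: 6.75% + 65% = 71.75%.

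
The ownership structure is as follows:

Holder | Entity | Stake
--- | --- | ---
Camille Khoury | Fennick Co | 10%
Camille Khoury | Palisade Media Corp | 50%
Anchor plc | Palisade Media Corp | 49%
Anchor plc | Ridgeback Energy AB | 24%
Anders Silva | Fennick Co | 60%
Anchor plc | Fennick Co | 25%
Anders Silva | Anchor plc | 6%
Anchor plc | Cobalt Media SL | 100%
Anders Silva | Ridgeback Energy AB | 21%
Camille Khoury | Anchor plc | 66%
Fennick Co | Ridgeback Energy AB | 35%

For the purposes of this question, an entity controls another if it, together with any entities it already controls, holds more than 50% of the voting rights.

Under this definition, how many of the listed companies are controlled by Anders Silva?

Anders holds 60% of Fennick, so Anders controls Fennick.
Anders and Fennick together hold 21% + 35% = 56% of Ridgeback, so Anders controls Ridgeback.
No other company's threshold is met.
Anders controls 2 companies.

2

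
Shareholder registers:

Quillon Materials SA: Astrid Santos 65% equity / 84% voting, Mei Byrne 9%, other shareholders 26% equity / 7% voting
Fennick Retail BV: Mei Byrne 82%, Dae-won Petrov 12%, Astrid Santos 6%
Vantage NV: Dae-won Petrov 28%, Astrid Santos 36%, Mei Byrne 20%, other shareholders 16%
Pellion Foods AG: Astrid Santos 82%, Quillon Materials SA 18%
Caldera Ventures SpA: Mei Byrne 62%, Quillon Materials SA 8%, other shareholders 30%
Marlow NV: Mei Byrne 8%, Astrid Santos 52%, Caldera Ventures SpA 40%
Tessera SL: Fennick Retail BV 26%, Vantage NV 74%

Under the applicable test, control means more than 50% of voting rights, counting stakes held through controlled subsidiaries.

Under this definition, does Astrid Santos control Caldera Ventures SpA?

Astrid holds 84% of Quillon, so Astrid controls Quillon.
Astrid and Quillon together hold 82% + 18% = 100% of Pellion, so Astrid controls Pellion.
Astrid holds 52% of Marlow, so Astrid controls Marlow.
In Caldera, Astrid's side holds only 8%, not > 50%.
So Astrid does not control Caldera.

No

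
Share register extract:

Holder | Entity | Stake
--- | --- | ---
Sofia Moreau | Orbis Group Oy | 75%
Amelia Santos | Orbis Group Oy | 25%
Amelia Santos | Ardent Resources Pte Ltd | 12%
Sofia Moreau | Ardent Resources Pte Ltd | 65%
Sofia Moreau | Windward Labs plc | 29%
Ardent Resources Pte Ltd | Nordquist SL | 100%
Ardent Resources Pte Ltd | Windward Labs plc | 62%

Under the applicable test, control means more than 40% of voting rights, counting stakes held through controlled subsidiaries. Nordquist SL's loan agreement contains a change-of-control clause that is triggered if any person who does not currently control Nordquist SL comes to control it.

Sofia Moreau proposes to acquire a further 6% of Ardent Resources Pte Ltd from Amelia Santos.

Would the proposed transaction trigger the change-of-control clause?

No

The purchase adds only to Sofia's holdings (Amelia's stake shrinks), so Sofia is the only person who could newly come to control Nordquist.
Sofia holds 65% of Ardent, so Sofia controls Ardent.
Ardent holds 100% of Nordquist, so Sofia controls Nordquist.
So Sofia already controls Nordquist before the transaction.
After the purchase, Sofia's direct stake in Ardent rises to 65% + 6% = 71%, and Amelia's stake falls to 6%.
Sofia controlled Nordquist already, so this is not a new person acquiring control; every other person's position is unchanged or reduced.
No new person acquires control, so the clause is not triggered.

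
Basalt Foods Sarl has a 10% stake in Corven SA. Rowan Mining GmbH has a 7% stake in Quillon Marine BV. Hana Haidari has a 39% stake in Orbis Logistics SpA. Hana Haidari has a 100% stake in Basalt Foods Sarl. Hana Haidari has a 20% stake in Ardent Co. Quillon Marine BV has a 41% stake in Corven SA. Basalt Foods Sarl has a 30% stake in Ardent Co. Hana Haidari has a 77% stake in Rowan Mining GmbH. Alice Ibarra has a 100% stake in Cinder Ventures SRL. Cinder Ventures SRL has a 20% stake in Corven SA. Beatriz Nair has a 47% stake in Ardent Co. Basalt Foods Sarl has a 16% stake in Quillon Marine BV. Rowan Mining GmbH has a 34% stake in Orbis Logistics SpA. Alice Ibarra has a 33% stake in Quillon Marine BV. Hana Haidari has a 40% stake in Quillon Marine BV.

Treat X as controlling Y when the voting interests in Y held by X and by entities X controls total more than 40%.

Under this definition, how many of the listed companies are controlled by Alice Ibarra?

1

Alice holds 100% of Cinder, so Alice controls Cinder.
No other company's threshold is met.
Alice controls 1 company.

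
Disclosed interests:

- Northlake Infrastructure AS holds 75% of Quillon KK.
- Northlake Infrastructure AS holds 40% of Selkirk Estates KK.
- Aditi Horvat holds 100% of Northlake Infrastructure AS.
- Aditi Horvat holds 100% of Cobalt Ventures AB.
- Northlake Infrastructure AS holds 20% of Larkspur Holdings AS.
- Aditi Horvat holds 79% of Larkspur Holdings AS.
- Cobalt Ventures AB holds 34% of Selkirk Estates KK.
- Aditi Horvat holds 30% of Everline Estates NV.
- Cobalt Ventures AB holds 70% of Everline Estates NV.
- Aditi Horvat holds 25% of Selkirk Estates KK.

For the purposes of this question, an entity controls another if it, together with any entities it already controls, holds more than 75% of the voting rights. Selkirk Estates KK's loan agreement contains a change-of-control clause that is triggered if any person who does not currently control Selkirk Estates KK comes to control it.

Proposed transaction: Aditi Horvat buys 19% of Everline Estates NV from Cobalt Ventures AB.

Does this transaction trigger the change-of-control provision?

The purchase adds only to Aditi's holdings (Cobalt's stake shrinks), so Aditi is the only person who could newly come to control Selkirk.
Aditi holds 100% of Cobalt, so Aditi controls Cobalt.
Aditi holds 100% of Northlake, so Aditi controls Northlake.
Northlake and Cobalt and Aditi together hold 40% + 34% + 25% = 99% of Selkirk, so Aditi controls Selkirk.
So Aditi already controls Selkirk before the transaction.
After the purchase, Aditi's direct stake in Everline rises to 30% + 19% = 49%, and Cobalt's stake falls to 51%.
Aditi controlled Selkirk already, so this is not a new person acquiring control; every other person's position is unchanged or reduced.
No new person acquires control, so the clause is not triggered.

No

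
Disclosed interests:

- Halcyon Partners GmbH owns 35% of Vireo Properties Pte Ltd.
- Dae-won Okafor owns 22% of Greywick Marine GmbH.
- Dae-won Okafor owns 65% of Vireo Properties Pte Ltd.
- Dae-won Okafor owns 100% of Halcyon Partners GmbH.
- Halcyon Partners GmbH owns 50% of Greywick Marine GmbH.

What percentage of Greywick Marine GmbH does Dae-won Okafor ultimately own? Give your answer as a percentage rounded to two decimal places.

Dae-won reaches Greywick along 2 paths.
Direct stake: 22% = 22%.
Via Halcyon: 100% × 50% = 50%.
Total: 22% + 50% = 72%.
Rounded: 72.00%.

72.00%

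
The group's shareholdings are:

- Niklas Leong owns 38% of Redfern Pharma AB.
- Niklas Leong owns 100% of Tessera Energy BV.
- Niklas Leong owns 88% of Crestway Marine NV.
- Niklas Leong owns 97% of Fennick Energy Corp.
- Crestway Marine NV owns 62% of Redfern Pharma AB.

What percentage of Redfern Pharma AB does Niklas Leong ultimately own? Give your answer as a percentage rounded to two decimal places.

Niklas reaches Redfern along 2 paths.
Via Crestway: 88% × 62% = 54.56%.
Direct stake: 38% = 38%.
Total: 54.56% + 38% = 92.56%.

92.56%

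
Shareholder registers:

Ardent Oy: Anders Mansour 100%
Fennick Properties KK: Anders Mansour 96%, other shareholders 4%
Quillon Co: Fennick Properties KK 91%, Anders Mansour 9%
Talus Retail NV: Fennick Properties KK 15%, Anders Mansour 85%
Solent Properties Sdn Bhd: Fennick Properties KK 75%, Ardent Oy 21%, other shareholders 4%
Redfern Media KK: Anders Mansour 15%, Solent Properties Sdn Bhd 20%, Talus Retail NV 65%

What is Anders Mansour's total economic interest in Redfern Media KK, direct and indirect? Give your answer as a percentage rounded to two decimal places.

98.21%

Anders reaches Redfern along 5 paths.
Direct stake: 15% = 15%.
Via Fennick → Solent: 96% × 75% × 20% = 14.4%.
Via Ardent → Solent: 100% × 21% × 20% = 4.2%.
Via Fennick → Talus: 96% × 15% × 65% = 9.36%.
Via Talus: 85% × 65% = 55.25%.
Total: 15% + 14.4% + 4.2% + 9.36% + 55.25% = 98.21%.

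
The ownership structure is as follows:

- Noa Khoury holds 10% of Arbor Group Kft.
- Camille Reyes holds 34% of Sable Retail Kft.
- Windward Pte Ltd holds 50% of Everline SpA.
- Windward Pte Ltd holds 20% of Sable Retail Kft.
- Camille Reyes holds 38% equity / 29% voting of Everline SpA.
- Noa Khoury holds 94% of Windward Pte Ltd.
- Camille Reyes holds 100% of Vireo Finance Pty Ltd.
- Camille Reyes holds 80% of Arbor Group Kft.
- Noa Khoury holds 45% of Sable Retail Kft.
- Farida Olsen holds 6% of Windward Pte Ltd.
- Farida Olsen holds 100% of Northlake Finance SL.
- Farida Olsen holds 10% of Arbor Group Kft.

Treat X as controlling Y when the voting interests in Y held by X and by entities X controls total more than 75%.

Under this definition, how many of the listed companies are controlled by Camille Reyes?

Camille holds 80% of Arbor, so Camille controls Arbor.
Camille holds 100% of Vireo, so Camille controls Vireo.
No other company's threshold is met.
Camille controls 2 companies.

2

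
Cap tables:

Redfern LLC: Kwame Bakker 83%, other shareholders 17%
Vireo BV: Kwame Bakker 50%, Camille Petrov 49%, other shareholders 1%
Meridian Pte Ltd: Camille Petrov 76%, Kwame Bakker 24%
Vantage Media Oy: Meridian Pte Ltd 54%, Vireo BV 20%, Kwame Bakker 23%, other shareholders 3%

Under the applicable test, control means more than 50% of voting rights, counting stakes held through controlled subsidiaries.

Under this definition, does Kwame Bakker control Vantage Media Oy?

No

Kwame holds 83% of Redfern, so Kwame controls Redfern.
In Vantage, Kwame's side holds only 23%, not > 50%.
So Kwame does not control Vantage.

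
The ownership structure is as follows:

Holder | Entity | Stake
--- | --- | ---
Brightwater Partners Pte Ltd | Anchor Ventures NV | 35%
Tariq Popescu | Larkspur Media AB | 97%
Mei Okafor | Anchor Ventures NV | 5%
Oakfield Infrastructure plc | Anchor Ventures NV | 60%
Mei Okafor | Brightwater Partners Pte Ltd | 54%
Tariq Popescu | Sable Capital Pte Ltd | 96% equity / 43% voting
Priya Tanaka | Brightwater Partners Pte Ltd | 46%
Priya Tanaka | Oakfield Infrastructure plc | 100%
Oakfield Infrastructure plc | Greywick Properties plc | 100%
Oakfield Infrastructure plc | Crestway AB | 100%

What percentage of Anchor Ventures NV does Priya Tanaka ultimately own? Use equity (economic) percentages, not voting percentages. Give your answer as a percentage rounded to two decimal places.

Priya reaches Anchor along 2 paths.
Via Oakfield: 100% × 60% = 60%.
Via Brightwater: 46% × 35% = 16.1%.
Total: 60% + 16.1% = 76.1%.
Rounded: 76.10%.

76.10%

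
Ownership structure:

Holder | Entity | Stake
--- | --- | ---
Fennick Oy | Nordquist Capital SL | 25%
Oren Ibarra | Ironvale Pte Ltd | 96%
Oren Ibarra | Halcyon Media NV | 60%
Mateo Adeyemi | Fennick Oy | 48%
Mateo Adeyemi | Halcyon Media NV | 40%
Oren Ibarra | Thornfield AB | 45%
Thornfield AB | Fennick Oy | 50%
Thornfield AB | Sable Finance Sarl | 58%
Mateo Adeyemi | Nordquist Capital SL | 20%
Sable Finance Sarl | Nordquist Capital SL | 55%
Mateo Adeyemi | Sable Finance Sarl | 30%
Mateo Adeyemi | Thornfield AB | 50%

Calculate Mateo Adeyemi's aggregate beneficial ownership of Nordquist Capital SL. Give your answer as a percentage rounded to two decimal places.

Mateo reaches Nordquist along 5 paths.
Via Sable: 30% × 55% = 16.5%.
Via Thornfield → Sable: 50% × 58% × 55% = 15.95%.
Direct stake: 20% = 20%.
Via Thornfield → Fennick: 50% × 50% × 25% = 6.25%.
Via Fennick: 48% × 25% = 12%.
Total: 16.5% + 15.95% + 20% + 6.25% + 12% = 70.7%.
Rounded: 70.70%.

70.70%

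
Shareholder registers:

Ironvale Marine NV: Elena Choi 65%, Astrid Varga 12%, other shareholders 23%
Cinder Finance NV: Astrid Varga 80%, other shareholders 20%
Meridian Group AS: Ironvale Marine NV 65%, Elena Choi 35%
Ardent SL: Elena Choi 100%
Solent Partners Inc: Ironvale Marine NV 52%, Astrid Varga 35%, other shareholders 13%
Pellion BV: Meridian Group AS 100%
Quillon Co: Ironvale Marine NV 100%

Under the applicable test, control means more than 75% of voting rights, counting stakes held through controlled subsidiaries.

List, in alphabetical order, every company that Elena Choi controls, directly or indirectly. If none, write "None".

Ardent SL

Elena holds 100% of Ardent, so Elena controls Ardent.
No other company's threshold is met.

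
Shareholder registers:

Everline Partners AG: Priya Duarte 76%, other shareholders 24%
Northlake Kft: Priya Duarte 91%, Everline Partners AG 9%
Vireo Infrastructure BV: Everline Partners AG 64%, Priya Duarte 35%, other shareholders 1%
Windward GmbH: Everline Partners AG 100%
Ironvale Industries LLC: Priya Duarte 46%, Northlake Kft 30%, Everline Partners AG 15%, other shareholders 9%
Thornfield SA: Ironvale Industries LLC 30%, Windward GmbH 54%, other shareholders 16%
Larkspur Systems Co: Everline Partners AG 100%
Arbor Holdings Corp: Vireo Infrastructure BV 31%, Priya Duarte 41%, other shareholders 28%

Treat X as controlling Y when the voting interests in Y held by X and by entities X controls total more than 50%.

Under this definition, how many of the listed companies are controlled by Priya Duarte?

Priya holds 76% of Everline, so Priya controls Everline.
Priya and Everline together hold 91% + 9% = 100% of Northlake, so Priya controls Northlake.
Everline and Priya together hold 64% + 35% = 99% of Vireo, so Priya controls Vireo.
Everline holds 100% of Windward, so Priya controls Windward.
Priya and Northlake and Everline together hold 46% + 30% + 15% = 91% of Ironvale, so Priya controls Ironvale.
Ironvale and Windward together hold 30% + 54% = 84% of Thornfield, so Priya controls Thornfield.
Everline holds 100% of Larkspur, so Priya controls Larkspur.
Vireo and Priya together hold 31% + 41% = 72% of Arbor, so Priya controls Arbor.
Priya controls 8 companies.

8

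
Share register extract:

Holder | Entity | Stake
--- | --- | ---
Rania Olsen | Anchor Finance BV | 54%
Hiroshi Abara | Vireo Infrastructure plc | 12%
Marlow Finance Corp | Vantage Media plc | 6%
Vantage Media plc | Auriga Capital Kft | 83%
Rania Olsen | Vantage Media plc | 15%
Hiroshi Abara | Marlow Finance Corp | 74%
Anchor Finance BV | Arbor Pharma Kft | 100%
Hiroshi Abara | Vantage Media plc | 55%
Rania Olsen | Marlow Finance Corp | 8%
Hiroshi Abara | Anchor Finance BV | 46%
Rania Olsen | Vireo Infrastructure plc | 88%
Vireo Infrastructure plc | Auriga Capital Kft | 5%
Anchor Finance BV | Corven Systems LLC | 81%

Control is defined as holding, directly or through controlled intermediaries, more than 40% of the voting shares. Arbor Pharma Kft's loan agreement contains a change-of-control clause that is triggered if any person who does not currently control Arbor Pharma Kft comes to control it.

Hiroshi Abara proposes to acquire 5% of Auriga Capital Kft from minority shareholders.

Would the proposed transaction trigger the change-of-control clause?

The purchase changes only Hiroshi's holdings, so Hiroshi is the only person who could newly come to control Arbor.
Hiroshi holds 46% of Anchor, so Hiroshi controls Anchor.
Anchor holds 100% of Arbor, so Hiroshi controls Arbor.
So Hiroshi already controls Arbor before the transaction.
After the purchase, Hiroshi holds 5% of Auriga directly.
Hiroshi controlled Arbor already, so this is not a new person acquiring control; every other person's position is unchanged or reduced.
No new person acquires control, so the clause is not triggered.

No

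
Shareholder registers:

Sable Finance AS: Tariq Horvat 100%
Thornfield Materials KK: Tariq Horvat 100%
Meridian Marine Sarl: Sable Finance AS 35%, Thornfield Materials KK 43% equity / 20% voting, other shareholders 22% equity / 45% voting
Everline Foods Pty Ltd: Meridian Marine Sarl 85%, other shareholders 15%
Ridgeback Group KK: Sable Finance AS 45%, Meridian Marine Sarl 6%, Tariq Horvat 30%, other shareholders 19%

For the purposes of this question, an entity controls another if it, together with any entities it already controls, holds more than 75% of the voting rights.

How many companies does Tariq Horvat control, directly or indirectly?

Tariq holds 100% of Sable, so Tariq controls Sable.
Tariq holds 100% of Thornfield, so Tariq controls Thornfield.
No other company's threshold is met.
Tariq controls 2 companies.

2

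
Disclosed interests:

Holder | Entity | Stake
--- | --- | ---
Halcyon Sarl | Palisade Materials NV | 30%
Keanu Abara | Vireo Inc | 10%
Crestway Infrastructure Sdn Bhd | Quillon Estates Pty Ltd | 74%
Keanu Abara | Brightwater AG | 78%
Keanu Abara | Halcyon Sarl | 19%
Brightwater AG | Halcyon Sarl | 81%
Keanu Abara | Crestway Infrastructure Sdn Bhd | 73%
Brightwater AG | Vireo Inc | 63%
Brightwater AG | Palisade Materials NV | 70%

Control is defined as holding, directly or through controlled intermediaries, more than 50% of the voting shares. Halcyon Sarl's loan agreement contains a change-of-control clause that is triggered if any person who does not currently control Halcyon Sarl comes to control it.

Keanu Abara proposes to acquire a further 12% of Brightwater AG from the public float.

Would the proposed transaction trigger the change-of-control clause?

The purchase changes only Keanu's holdings, so Keanu is the only person who could newly come to control Halcyon.
Keanu holds 78% of Brightwater, so Keanu controls Brightwater.
Brightwater and Keanu together hold 81% + 19% = 100% of Halcyon, so Keanu controls Halcyon.
So Keanu already controls Halcyon before the transaction.
After the purchase, Keanu's direct stake in Brightwater rises to 78% + 12% = 90%.
Keanu controlled Halcyon already, so this is not a new person acquiring control; every other person's position is unchanged or reduced.
No new person acquires control, so the clause is not triggered.

No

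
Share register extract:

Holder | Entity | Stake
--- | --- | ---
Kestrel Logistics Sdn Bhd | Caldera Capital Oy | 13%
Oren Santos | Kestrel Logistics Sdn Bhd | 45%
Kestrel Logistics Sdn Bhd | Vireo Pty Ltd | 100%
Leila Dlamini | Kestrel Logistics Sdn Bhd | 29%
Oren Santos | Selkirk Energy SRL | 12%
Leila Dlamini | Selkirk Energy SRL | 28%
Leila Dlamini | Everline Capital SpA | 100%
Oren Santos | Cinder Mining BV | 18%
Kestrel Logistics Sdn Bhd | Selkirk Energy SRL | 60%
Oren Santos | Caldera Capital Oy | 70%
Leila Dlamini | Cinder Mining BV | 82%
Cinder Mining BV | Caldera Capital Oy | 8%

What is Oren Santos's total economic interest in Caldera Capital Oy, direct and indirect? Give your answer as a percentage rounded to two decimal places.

77.29%

Oren reaches Caldera along 3 paths.
Direct stake: 70% = 70%.
Via Cinder: 18% × 8% = 1.44%.
Via Kestrel: 45% × 13% = 5.85%.
Total: 70% + 1.44% + 5.85% = 77.29%.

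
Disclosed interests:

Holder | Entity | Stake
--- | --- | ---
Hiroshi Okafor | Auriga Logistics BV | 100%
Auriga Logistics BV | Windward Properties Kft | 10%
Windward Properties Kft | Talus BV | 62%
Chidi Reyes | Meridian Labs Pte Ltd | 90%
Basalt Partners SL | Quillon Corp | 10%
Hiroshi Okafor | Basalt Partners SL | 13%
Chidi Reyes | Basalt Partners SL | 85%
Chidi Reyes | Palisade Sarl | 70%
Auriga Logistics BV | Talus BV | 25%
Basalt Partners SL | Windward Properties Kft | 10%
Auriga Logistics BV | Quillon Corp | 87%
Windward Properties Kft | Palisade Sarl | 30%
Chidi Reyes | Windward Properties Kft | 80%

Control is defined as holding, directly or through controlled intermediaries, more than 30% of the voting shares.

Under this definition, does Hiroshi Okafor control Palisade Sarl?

No

Hiroshi holds 100% of Auriga, so Hiroshi controls Auriga.
Auriga holds 87% of Quillon, so Hiroshi controls Quillon.
Neither Hiroshi nor any entity Hiroshi controls holds any voting interest in Palisade.
So Hiroshi does not control Palisade.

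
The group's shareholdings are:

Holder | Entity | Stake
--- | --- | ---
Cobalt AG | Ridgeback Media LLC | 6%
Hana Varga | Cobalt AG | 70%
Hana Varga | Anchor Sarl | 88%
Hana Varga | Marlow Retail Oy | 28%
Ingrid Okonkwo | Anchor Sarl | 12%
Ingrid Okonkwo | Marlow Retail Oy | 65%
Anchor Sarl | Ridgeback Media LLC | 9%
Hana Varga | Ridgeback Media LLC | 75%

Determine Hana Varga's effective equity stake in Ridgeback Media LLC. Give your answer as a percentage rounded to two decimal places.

87.12%

Hana reaches Ridgeback along 3 paths.
Via Anchor: 88% × 9% = 7.92%.
Direct stake: 75% = 75%.
Via Cobalt: 70% × 6% = 4.2%.
Total: 7.92% + 75% + 4.2% = 87.12%.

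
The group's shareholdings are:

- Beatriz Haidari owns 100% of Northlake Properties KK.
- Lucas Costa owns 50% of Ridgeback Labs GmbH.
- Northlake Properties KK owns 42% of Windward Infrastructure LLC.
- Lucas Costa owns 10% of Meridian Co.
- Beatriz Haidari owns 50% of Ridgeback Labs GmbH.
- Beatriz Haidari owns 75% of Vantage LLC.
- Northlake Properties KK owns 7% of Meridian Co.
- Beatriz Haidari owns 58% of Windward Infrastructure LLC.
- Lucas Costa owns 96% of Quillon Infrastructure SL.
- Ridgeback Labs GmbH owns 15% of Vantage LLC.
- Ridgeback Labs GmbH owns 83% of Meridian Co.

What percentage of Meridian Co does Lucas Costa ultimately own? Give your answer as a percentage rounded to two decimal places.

51.50%

Lucas reaches Meridian along 2 paths.
Via Ridgeback: 50% × 83% = 41.5%.
Direct stake: 10% = 10%.
Total: 41.5% + 10% = 51.5%.
Rounded: 51.50%.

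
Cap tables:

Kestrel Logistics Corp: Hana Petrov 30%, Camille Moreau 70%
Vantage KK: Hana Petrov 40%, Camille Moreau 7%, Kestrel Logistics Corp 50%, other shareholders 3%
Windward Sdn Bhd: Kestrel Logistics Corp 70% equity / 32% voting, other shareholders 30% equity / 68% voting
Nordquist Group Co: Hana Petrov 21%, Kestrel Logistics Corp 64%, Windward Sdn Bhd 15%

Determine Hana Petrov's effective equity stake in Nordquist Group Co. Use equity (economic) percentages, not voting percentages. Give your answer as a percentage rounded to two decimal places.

43.35%

Hana reaches Nordquist along 3 paths.
Direct stake: 21% = 21%.
Via Kestrel: 30% × 64% = 19.2%.
Via Kestrel → Windward: 30% × 70% × 15% = 3.15%.
Total: 21% + 19.2% + 3.15% = 43.35%.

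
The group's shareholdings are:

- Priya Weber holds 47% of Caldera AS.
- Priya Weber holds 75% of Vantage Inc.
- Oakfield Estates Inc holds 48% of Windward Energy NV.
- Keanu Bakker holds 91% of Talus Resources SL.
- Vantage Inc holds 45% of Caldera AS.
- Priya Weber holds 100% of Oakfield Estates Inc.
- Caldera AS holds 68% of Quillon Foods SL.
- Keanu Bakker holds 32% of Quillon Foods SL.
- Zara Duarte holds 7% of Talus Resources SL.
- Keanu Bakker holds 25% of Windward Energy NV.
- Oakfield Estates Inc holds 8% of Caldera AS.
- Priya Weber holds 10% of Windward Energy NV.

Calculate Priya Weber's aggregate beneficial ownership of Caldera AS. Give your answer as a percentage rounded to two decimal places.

Priya reaches Caldera along 3 paths.
Via Vantage: 75% × 45% = 33.75%.
Via Oakfield: 100% × 8% = 8%.
Direct stake: 47% = 47%.
Total: 33.75% + 8% + 47% = 88.75%.

88.75%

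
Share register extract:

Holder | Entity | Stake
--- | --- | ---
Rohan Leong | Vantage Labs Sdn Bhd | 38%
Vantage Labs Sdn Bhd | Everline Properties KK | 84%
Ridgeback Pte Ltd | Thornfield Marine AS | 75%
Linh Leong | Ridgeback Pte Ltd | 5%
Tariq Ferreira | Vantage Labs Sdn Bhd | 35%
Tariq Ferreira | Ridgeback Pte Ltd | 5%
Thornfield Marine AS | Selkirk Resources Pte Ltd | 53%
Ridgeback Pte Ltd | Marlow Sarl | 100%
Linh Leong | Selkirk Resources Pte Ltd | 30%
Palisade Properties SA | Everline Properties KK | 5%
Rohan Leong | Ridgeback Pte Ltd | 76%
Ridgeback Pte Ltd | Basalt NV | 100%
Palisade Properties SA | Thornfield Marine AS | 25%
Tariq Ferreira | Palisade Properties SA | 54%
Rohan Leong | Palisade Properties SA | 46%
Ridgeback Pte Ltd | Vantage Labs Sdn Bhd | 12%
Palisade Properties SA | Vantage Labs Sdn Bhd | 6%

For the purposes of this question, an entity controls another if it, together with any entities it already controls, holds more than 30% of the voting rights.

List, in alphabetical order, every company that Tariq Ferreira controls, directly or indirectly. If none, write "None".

Tariq holds 54% of Palisade, so Tariq controls Palisade.
Tariq and Palisade together hold 35% + 6% = 41% of Vantage, so Tariq controls Vantage.
Palisade and Vantage together hold 5% + 84% = 89% of Everline, so Tariq controls Everline.
No other company's threshold is met.

Everline Properties KK, Palisade Properties SA, Vantage Labs Sdn Bhd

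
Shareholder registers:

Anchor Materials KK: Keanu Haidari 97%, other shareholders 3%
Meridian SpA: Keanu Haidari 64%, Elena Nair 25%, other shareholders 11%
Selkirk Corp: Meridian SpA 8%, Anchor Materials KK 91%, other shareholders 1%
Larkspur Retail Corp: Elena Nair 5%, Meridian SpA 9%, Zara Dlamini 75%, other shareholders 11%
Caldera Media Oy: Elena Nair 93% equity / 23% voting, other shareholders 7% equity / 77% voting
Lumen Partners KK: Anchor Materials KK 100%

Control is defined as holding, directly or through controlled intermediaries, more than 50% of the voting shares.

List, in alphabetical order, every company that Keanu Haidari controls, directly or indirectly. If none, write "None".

Keanu holds 97% of Anchor, so Keanu controls Anchor.
Keanu holds 64% of Meridian, so Keanu controls Meridian.
Meridian and Anchor together hold 8% + 91% = 99% of Selkirk, so Keanu controls Selkirk.
Anchor holds 100% of Lumen, so Keanu controls Lumen.
No other company's threshold is met.

Anchor Materials KK, Lumen Partners KK, Meridian SpA, Selkirk Corp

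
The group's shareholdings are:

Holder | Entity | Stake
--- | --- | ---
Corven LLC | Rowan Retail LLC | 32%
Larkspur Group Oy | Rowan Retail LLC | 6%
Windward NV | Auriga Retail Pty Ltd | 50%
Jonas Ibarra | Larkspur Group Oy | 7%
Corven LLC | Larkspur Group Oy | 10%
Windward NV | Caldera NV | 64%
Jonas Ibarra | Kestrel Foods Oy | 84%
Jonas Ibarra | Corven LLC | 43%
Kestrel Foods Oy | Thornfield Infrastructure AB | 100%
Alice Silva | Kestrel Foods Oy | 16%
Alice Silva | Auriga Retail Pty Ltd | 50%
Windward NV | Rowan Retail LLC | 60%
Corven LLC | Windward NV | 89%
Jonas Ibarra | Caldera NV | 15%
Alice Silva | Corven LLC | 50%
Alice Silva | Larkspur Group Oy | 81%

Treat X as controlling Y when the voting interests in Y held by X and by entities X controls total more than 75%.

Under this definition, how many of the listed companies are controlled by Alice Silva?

1

Alice holds 81% of Larkspur, so Alice controls Larkspur.
No other company's threshold is met.
Alice controls 1 company.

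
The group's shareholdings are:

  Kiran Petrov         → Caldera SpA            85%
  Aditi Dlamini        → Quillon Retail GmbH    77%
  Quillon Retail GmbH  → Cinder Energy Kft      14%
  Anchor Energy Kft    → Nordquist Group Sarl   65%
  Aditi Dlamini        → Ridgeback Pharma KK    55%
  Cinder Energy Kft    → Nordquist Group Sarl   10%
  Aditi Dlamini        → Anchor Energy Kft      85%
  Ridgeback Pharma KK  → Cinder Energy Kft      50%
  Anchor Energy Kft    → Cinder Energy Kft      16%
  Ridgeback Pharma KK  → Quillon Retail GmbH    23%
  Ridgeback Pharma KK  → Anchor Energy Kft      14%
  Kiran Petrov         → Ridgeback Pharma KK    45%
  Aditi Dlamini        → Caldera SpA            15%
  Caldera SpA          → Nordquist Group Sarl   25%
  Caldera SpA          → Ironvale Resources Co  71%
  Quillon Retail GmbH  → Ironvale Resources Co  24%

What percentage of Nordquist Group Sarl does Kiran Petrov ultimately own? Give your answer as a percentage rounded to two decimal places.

27.84%

Kiran reaches Nordquist along 5 paths.
Via Ridgeback → Anchor: 45% × 14% × 65% = 4.095%.
Via Ridgeback → Cinder: 45% × 50% × 10% = 2.25%.
Via Ridgeback → Quillon → Cinder: 45% × 23% × 14% × 10% = 0.1449%.
Via Ridgeback → Anchor → Cinder: 45% × 14% × 16% × 10% = 0.1008%.
Via Caldera: 85% × 25% = 21.25%.
Total: 4.095% + 2.25% + 0.1449% + 0.1008% + 21.25% = 27.8407%.
Rounded: 27.84%.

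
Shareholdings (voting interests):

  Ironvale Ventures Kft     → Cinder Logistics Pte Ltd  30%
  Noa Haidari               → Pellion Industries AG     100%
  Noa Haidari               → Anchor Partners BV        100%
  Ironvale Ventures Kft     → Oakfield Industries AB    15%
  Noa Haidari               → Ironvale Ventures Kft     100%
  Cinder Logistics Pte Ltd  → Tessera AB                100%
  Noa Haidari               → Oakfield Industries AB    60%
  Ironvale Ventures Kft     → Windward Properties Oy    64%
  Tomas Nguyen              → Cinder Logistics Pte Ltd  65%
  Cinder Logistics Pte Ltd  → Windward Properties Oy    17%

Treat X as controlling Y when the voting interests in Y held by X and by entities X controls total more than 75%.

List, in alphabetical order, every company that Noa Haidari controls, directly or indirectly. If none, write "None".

Noa holds 100% of Ironvale, so Noa controls Ironvale.
Noa holds 100% of Pellion, so Noa controls Pellion.
Noa holds 100% of Anchor, so Noa controls Anchor.
No other company's threshold is met.

Anchor Partners BV, Ironvale Ventures Kft, Pellion Industries AG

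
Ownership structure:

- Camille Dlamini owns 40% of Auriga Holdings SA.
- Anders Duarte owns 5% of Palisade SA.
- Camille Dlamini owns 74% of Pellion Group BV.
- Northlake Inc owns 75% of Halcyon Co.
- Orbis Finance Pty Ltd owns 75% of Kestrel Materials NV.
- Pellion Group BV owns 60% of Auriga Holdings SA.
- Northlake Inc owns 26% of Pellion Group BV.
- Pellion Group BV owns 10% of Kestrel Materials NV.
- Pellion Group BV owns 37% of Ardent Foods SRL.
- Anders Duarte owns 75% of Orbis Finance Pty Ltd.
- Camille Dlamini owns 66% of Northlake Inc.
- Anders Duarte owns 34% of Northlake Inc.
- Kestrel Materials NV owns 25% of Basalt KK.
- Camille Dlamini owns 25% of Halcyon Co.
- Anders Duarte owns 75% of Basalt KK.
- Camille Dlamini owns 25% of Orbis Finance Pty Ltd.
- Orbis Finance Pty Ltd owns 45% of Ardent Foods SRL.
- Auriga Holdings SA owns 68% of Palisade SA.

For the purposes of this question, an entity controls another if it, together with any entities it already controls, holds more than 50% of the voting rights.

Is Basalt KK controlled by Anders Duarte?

Yes

Anders holds 75% of Orbis, so Anders controls Orbis.
Orbis holds 75% of Kestrel, so Anders controls Kestrel.
Kestrel and Anders together hold 25% + 75% = 100% of Basalt, so Anders controls Basalt.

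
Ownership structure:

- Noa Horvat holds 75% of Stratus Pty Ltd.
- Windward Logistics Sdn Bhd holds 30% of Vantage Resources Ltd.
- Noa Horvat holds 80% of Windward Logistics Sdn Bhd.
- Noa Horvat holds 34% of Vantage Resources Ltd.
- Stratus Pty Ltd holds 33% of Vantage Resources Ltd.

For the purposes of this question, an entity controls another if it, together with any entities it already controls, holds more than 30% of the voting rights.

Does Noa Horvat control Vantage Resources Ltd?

Noa holds 75% of Stratus, so Noa controls Stratus.
Noa holds 80% of Windward, so Noa controls Windward.
Windward and Stratus and Noa together hold 30% + 33% + 34% = 97% of Vantage, so Noa controls Vantage.

Yes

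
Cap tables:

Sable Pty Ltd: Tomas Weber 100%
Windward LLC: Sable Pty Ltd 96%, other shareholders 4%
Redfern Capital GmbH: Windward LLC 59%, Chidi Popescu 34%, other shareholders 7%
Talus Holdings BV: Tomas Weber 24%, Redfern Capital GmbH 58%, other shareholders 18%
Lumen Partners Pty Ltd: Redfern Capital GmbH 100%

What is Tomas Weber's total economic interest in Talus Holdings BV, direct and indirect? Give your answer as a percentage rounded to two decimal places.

56.85%

Tomas reaches Talus along 2 paths.
Direct stake: 24% = 24%.
Via Sable → Windward → Redfern: 100% × 96% × 59% × 58% = 32.8512%.
Total: 24% + 32.8512% = 56.8512%.
Rounded: 56.85%.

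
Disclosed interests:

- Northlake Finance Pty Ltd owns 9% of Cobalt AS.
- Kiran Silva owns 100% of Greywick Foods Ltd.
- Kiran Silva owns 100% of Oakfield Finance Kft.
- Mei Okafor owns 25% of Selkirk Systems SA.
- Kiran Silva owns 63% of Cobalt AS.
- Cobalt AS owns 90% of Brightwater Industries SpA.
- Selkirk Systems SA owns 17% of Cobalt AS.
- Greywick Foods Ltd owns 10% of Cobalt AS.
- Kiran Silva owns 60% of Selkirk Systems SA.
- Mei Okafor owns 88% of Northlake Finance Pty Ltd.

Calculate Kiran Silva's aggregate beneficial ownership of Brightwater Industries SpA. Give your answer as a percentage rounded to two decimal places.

Kiran reaches Brightwater along 3 paths.
Via Greywick → Cobalt: 100% × 10% × 90% = 9%.
Via Cobalt: 63% × 90% = 56.7%.
Via Selkirk → Cobalt: 60% × 17% × 90% = 9.18%.
Total: 9% + 56.7% + 9.18% = 74.88%.

74.88%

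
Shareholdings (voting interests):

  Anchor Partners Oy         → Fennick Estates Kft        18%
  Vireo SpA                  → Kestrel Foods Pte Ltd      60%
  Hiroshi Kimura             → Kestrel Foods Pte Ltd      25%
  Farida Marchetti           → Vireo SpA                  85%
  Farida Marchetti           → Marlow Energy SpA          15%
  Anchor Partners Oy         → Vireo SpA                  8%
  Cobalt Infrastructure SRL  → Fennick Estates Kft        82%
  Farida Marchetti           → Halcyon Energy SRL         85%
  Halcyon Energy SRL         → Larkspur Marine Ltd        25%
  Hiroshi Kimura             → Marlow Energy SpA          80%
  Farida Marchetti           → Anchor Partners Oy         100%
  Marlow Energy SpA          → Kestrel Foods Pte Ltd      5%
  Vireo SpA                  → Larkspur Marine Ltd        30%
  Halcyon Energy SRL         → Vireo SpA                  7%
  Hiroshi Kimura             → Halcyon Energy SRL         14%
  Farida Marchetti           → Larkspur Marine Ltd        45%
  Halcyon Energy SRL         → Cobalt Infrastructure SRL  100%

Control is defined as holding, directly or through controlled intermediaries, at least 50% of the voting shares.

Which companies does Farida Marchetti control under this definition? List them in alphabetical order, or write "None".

Farida holds 85% of Halcyon, so Farida controls Halcyon.
Farida holds 100% of Anchor, so Farida controls Anchor.
Halcyon holds 100% of Cobalt, so Farida controls Cobalt.
Farida and Anchor and Halcyon together hold 85% + 8% + 7% = 100% of Vireo, so Farida controls Vireo.
Vireo holds 60% of Kestrel, so Farida controls Kestrel.
Cobalt and Anchor together hold 82% + 18% = 100% of Fennick, so Farida controls Fennick.
Farida and Vireo and Halcyon together hold 45% + 30% + 25% = 100% of Larkspur, so Farida controls Larkspur.
No other company's threshold is met.

Anchor Partners Oy, Cobalt Infrastructure SRL, Fennick Estates Kft, Halcyon Energy SRL, Kestrel Foods Pte Ltd, Larkspur Marine Ltd, Vireo SpA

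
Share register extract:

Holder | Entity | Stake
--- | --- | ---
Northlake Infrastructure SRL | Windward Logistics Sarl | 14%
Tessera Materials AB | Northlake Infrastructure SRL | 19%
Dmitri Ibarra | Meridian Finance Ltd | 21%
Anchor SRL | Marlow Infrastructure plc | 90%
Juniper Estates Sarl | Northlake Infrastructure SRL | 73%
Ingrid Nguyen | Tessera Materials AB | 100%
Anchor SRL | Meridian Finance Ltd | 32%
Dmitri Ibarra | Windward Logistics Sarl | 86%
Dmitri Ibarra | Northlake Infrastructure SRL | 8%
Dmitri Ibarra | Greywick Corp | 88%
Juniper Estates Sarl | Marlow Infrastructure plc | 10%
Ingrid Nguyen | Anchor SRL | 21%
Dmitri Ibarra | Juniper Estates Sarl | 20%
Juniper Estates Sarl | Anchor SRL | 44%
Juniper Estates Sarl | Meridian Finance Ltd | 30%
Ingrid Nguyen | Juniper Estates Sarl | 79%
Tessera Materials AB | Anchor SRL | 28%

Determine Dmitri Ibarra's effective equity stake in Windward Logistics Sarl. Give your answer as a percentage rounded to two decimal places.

89.16%

Dmitri reaches Windward along 3 paths.
Direct stake: 86% = 86%.
Via Northlake: 8% × 14% = 1.12%.
Via Juniper → Northlake: 20% × 73% × 14% = 2.044%.
Total: 86% + 1.12% + 2.044% = 89.164%.
Rounded: 89.16%.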